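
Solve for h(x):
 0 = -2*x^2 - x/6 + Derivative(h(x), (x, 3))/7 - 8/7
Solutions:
 h(x) = C1 + C2*x + C3*x^2 + 7*x^5/30 + 7*x^4/144 + 4*x^3/3


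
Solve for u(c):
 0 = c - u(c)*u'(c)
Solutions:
 u(c) = -sqrt(C1 + c^2)
 u(c) = sqrt(C1 + c^2)


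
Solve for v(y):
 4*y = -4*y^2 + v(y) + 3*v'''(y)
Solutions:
 v(y) = C3*exp(-3^(2/3)*y/3) + 4*y^2 + 4*y + (C1*sin(3^(1/6)*y/2) + C2*cos(3^(1/6)*y/2))*exp(3^(2/3)*y/6)


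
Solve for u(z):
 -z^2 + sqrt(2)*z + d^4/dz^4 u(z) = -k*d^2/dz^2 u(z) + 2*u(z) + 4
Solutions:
 u(z) = C1*exp(-sqrt(2)*z*sqrt(-k - sqrt(k^2 + 8))/2) + C2*exp(sqrt(2)*z*sqrt(-k - sqrt(k^2 + 8))/2) + C3*exp(-sqrt(2)*z*sqrt(-k + sqrt(k^2 + 8))/2) + C4*exp(sqrt(2)*z*sqrt(-k + sqrt(k^2 + 8))/2) - k/2 - z^2/2 + sqrt(2)*z/2 - 2


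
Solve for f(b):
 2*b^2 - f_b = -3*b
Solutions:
 f(b) = C1 + 2*b^3/3 + 3*b^2/2


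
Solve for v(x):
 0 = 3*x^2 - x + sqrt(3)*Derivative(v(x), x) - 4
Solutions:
 v(x) = C1 - sqrt(3)*x^3/3 + sqrt(3)*x^2/6 + 4*sqrt(3)*x/3


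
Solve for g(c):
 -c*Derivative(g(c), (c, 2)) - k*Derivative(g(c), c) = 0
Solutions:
 g(c) = C1 + c^(1 - re(k))*(C2*sin(log(c)*Abs(im(k))) + C3*cos(log(c)*im(k)))


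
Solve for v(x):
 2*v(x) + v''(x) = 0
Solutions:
 v(x) = C1*sin(sqrt(2)*x) + C2*cos(sqrt(2)*x)


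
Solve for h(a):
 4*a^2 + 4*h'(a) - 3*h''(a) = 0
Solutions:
 h(a) = C1 + C2*exp(4*a/3) - a^3/3 - 3*a^2/4 - 9*a/8


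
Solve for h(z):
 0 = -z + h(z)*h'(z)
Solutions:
 h(z) = -sqrt(C1 + z^2)
 h(z) = sqrt(C1 + z^2)


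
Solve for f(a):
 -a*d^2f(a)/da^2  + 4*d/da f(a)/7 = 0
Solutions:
 f(a) = C1 + C2*a^(11/7)


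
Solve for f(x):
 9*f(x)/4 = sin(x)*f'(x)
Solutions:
 f(x) = C1*(cos(x) - 1)^(9/8)/(cos(x) + 1)^(9/8)


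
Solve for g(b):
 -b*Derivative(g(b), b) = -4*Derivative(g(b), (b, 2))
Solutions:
 g(b) = C1 + C2*erfi(sqrt(2)*b/4)


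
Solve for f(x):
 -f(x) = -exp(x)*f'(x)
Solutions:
 f(x) = C1*exp(-exp(-x))


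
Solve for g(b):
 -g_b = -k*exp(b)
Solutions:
 g(b) = C1 + k*exp(b)


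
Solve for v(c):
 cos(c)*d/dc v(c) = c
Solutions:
 v(c) = C1 + Integral(c/cos(c), c)


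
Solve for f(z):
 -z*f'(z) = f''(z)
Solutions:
 f(z) = C1 + C2*erf(sqrt(2)*z/2)


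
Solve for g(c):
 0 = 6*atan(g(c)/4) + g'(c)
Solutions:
 Integral(1/atan(_y/4), (_y, g(c))) = C1 - 6*c


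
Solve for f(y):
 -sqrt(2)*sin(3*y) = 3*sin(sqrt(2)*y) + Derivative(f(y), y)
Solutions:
 f(y) = C1 + sqrt(2)*cos(3*y)/3 + 3*sqrt(2)*cos(sqrt(2)*y)/2


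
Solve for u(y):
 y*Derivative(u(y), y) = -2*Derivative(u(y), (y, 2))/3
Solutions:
 u(y) = C1 + C2*erf(sqrt(3)*y/2)


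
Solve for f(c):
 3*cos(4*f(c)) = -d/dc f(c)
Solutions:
 f(c) = -asin((C1 + exp(24*c))/(C1 - exp(24*c)))/4 + pi/4
 f(c) = asin((C1 + exp(24*c))/(C1 - exp(24*c)))/4


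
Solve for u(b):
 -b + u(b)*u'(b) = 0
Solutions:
 u(b) = -sqrt(C1 + b^2)
 u(b) = sqrt(C1 + b^2)


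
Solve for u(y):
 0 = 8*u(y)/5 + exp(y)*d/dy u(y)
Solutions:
 u(y) = C1*exp(8*exp(-y)/5)


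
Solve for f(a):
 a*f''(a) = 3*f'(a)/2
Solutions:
 f(a) = C1 + C2*a^(5/2)


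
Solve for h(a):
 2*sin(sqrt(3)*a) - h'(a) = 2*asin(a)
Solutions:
 h(a) = C1 - 2*a*asin(a) - 2*sqrt(1 - a^2) - 2*sqrt(3)*cos(sqrt(3)*a)/3


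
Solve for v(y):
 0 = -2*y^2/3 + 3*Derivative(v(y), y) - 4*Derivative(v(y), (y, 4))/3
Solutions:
 v(y) = C1 + C4*exp(2^(1/3)*3^(2/3)*y/2) + 2*y^3/27 + (C2*sin(3*2^(1/3)*3^(1/6)*y/4) + C3*cos(3*2^(1/3)*3^(1/6)*y/4))*exp(-2^(1/3)*3^(2/3)*y/4)


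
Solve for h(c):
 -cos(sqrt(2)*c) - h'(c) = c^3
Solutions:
 h(c) = C1 - c^4/4 - sqrt(2)*sin(sqrt(2)*c)/2


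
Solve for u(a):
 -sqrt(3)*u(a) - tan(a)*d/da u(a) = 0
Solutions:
 u(a) = C1/sin(a)^(sqrt(3))


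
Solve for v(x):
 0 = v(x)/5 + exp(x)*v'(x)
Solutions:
 v(x) = C1*exp(exp(-x)/5)


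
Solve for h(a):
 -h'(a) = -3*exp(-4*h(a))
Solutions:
 h(a) = log(-I*(C1 + 12*a)^(1/4))
 h(a) = log(I*(C1 + 12*a)^(1/4))
 h(a) = log(-(C1 + 12*a)^(1/4))
 h(a) = log(C1 + 12*a)/4


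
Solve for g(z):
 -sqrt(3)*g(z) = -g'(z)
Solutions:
 g(z) = C1*exp(sqrt(3)*z)


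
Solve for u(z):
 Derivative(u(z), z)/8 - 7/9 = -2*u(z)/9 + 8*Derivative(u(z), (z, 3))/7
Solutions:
 u(z) = C1*exp(-21^(1/3)*z*(21^(1/3)/(5*sqrt(163) + 64)^(1/3) + (5*sqrt(163) + 64)^(1/3))/48)*sin(3^(1/6)*7^(1/3)*z*(-3^(2/3)*(5*sqrt(163) + 64)^(1/3) + 3*7^(1/3)/(5*sqrt(163) + 64)^(1/3))/48) + C2*exp(-21^(1/3)*z*(21^(1/3)/(5*sqrt(163) + 64)^(1/3) + (5*sqrt(163) + 64)^(1/3))/48)*cos(3^(1/6)*7^(1/3)*z*(-3^(2/3)*(5*sqrt(163) + 64)^(1/3) + 3*7^(1/3)/(5*sqrt(163) + 64)^(1/3))/48) + C3*exp(21^(1/3)*z*(21^(1/3)/(5*sqrt(163) + 64)^(1/3) + (5*sqrt(163) + 64)^(1/3))/24) + 7/2


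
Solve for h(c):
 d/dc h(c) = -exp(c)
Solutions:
 h(c) = C1 - exp(c)


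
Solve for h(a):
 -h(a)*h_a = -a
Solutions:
 h(a) = -sqrt(C1 + a^2)
 h(a) = sqrt(C1 + a^2)


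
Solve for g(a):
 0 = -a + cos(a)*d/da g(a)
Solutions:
 g(a) = C1 + Integral(a/cos(a), a)


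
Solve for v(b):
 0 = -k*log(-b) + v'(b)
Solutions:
 v(b) = C1 + b*k*log(-b) - b*k


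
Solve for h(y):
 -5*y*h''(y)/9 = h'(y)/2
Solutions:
 h(y) = C1 + C2*y^(1/10)


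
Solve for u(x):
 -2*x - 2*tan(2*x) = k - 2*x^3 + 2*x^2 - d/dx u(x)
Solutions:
 u(x) = C1 + k*x - x^4/2 + 2*x^3/3 + x^2 - log(cos(2*x))


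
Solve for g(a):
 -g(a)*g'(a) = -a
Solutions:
 g(a) = -sqrt(C1 + a^2)
 g(a) = sqrt(C1 + a^2)


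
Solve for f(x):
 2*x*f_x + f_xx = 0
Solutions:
 f(x) = C1 + C2*erf(x)


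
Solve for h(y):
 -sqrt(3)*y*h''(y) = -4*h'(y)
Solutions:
 h(y) = C1 + C2*y^(1 + 4*sqrt(3)/3)


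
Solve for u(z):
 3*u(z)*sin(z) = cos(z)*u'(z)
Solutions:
 u(z) = C1/cos(z)^3


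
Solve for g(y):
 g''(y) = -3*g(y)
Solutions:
 g(y) = C1*sin(sqrt(3)*y) + C2*cos(sqrt(3)*y)


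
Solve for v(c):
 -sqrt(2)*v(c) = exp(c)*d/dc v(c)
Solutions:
 v(c) = C1*exp(sqrt(2)*exp(-c))


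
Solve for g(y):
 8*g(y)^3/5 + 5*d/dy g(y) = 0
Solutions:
 g(y) = -5*sqrt(2)*sqrt(-1/(C1 - 8*y))/2
 g(y) = 5*sqrt(2)*sqrt(-1/(C1 - 8*y))/2


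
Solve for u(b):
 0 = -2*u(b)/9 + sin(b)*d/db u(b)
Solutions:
 u(b) = C1*(cos(b) - 1)^(1/9)/(cos(b) + 1)^(1/9)


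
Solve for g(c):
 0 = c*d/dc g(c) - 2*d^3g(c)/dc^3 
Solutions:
 g(c) = C1 + Integral(C2*airyai(2^(2/3)*c/2) + C3*airybi(2^(2/3)*c/2), c)


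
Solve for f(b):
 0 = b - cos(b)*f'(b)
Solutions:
 f(b) = C1 + Integral(b/cos(b), b)


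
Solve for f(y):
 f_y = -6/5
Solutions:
 f(y) = C1 - 6*y/5


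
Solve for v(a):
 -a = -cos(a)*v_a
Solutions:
 v(a) = C1 + Integral(a/cos(a), a)


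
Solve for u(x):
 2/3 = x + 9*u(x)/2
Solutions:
 u(x) = 4/27 - 2*x/9


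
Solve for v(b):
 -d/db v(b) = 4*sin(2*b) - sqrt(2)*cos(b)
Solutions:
 v(b) = C1 + sqrt(2)*sin(b) + 2*cos(2*b)


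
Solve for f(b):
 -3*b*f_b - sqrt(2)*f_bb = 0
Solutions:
 f(b) = C1 + C2*erf(2^(1/4)*sqrt(3)*b/2)


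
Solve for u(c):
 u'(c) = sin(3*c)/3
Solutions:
 u(c) = C1 - cos(3*c)/9


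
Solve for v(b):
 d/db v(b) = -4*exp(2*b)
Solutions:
 v(b) = C1 - 2*exp(2*b)


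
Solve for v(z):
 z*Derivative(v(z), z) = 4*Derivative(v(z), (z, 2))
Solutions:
 v(z) = C1 + C2*erfi(sqrt(2)*z/4)


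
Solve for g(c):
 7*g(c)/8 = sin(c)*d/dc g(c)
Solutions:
 g(c) = C1*(cos(c) - 1)^(7/16)/(cos(c) + 1)^(7/16)


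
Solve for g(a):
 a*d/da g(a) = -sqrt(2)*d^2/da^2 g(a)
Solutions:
 g(a) = C1 + C2*erf(2^(1/4)*a/2)


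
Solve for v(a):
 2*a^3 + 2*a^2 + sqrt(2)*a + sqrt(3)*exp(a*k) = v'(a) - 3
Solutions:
 v(a) = C1 + a^4/2 + 2*a^3/3 + sqrt(2)*a^2/2 + 3*a + sqrt(3)*exp(a*k)/k


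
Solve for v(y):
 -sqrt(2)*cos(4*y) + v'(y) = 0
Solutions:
 v(y) = C1 + sqrt(2)*sin(4*y)/4


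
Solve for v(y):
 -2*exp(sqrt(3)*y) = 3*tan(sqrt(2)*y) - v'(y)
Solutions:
 v(y) = C1 + 2*sqrt(3)*exp(sqrt(3)*y)/3 - 3*sqrt(2)*log(cos(sqrt(2)*y))/2


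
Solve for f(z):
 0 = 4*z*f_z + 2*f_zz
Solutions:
 f(z) = C1 + C2*erf(z)


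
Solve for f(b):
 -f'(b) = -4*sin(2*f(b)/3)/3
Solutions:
 -4*b/3 + 3*log(cos(2*f(b)/3) - 1)/4 - 3*log(cos(2*f(b)/3) + 1)/4 = C1


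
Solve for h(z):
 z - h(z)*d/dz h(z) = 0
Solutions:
 h(z) = -sqrt(C1 + z^2)
 h(z) = sqrt(C1 + z^2)


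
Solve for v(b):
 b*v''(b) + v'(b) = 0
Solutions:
 v(b) = C1 + C2*log(b)


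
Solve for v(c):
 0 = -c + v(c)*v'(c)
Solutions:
 v(c) = -sqrt(C1 + c^2)
 v(c) = sqrt(C1 + c^2)


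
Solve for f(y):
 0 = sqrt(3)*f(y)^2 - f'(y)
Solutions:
 f(y) = -1/(C1 + sqrt(3)*y)


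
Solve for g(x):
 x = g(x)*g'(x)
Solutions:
 g(x) = -sqrt(C1 + x^2)
 g(x) = sqrt(C1 + x^2)


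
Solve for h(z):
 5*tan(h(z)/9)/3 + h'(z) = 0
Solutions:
 h(z) = -9*asin(C1*exp(-5*z/27)) + 9*pi
 h(z) = 9*asin(C1*exp(-5*z/27))


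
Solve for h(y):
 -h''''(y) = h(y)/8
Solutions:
 h(y) = (C1*sin(2^(3/4)*y/4) + C2*cos(2^(3/4)*y/4))*exp(-2^(3/4)*y/4) + (C3*sin(2^(3/4)*y/4) + C4*cos(2^(3/4)*y/4))*exp(2^(3/4)*y/4)


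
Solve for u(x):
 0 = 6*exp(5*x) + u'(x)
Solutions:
 u(x) = C1 - 6*exp(5*x)/5


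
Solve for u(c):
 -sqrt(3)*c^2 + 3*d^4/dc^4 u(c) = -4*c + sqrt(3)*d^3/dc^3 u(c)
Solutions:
 u(c) = C1 + C2*c + C3*c^2 + C4*exp(sqrt(3)*c/3) - c^5/60 - sqrt(3)*c^4/36 - c^3/3


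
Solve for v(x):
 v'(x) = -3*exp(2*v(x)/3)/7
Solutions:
 v(x) = 3*log(-sqrt(-1/(C1 - 3*x))) - 3*log(2) + 3*log(42)/2
 v(x) = 3*log(-1/(C1 - 3*x))/2 - 3*log(2) + 3*log(42)/2


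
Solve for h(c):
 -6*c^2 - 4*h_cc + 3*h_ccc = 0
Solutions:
 h(c) = C1 + C2*c + C3*exp(4*c/3) - c^4/8 - 3*c^3/8 - 27*c^2/32


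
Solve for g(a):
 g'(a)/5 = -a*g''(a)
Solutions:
 g(a) = C1 + C2*a^(4/5)


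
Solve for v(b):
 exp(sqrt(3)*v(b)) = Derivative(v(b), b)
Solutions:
 v(b) = sqrt(3)*(2*log(-1/(C1 + b)) - log(3))/6


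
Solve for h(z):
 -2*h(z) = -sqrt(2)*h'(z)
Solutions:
 h(z) = C1*exp(sqrt(2)*z)


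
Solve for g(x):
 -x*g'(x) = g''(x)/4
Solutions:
 g(x) = C1 + C2*erf(sqrt(2)*x)


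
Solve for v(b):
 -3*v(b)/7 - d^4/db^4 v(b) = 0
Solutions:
 v(b) = (C1*sin(sqrt(2)*3^(1/4)*7^(3/4)*b/14) + C2*cos(sqrt(2)*3^(1/4)*7^(3/4)*b/14))*exp(-sqrt(2)*3^(1/4)*7^(3/4)*b/14) + (C3*sin(sqrt(2)*3^(1/4)*7^(3/4)*b/14) + C4*cos(sqrt(2)*3^(1/4)*7^(3/4)*b/14))*exp(sqrt(2)*3^(1/4)*7^(3/4)*b/14)


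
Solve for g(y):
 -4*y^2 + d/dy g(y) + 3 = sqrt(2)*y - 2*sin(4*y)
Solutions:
 g(y) = C1 + 4*y^3/3 + sqrt(2)*y^2/2 - 3*y + cos(4*y)/2


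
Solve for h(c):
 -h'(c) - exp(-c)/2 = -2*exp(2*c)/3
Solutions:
 h(c) = C1 + exp(2*c)/3 + exp(-c)/2


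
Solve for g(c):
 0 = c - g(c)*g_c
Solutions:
 g(c) = -sqrt(C1 + c^2)
 g(c) = sqrt(C1 + c^2)


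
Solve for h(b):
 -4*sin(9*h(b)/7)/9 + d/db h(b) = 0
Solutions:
 -4*b/9 + 7*log(cos(9*h(b)/7) - 1)/18 - 7*log(cos(9*h(b)/7) + 1)/18 = C1


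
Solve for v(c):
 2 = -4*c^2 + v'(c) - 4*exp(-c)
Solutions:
 v(c) = C1 + 4*c^3/3 + 2*c - 4*exp(-c)


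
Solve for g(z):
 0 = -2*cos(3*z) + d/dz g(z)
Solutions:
 g(z) = C1 + 2*sin(3*z)/3


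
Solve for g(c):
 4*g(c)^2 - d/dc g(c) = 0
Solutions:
 g(c) = -1/(C1 + 4*c)


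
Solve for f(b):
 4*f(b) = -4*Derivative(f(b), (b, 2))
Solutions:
 f(b) = C1*sin(b) + C2*cos(b)


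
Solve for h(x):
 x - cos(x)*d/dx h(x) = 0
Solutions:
 h(x) = C1 + Integral(x/cos(x), x)


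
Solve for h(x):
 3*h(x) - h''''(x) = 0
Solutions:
 h(x) = C1*exp(-3^(1/4)*x) + C2*exp(3^(1/4)*x) + C3*sin(3^(1/4)*x) + C4*cos(3^(1/4)*x)


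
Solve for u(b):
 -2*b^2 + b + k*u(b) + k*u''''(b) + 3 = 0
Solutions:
 u(b) = C1*exp(-sqrt(2)*b*(1 - I)/2) + C2*exp(sqrt(2)*b*(1 - I)/2) + C3*exp(-sqrt(2)*b*(1 + I)/2) + C4*exp(sqrt(2)*b*(1 + I)/2) + 2*b^2/k - b/k - 3/k


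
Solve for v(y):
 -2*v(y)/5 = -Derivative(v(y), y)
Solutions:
 v(y) = C1*exp(2*y/5)


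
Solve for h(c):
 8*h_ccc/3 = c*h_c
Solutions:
 h(c) = C1 + Integral(C2*airyai(3^(1/3)*c/2) + C3*airybi(3^(1/3)*c/2), c)


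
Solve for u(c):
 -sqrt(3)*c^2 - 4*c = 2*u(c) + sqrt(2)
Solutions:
 u(c) = -sqrt(3)*c^2/2 - 2*c - sqrt(2)/2


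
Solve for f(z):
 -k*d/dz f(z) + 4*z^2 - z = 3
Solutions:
 f(z) = C1 + 4*z^3/(3*k) - z^2/(2*k) - 3*z/k


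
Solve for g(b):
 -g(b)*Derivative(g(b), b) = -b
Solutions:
 g(b) = -sqrt(C1 + b^2)
 g(b) = sqrt(C1 + b^2)


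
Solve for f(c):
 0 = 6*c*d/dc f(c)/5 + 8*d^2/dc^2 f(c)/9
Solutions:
 f(c) = C1 + C2*erf(3*sqrt(30)*c/20)


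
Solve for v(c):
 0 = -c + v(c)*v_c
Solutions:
 v(c) = -sqrt(C1 + c^2)
 v(c) = sqrt(C1 + c^2)


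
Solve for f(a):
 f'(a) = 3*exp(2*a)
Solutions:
 f(a) = C1 + 3*exp(2*a)/2


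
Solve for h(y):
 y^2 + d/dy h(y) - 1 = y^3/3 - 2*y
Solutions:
 h(y) = C1 + y^4/12 - y^3/3 - y^2 + y


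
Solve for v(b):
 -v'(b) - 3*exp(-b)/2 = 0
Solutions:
 v(b) = C1 + 3*exp(-b)/2


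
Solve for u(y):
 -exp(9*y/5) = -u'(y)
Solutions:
 u(y) = C1 + 5*exp(9*y/5)/9


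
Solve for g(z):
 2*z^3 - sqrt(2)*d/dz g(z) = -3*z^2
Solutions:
 g(z) = C1 + sqrt(2)*z^4/4 + sqrt(2)*z^3/2


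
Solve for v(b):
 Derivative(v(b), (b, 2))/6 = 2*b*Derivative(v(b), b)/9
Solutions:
 v(b) = C1 + C2*erfi(sqrt(6)*b/3)


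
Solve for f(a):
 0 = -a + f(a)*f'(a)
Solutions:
 f(a) = -sqrt(C1 + a^2)
 f(a) = sqrt(C1 + a^2)


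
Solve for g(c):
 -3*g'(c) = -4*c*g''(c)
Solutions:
 g(c) = C1 + C2*c^(7/4)


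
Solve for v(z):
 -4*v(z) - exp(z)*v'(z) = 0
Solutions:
 v(z) = C1*exp(4*exp(-z))


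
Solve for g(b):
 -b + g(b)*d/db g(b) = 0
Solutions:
 g(b) = -sqrt(C1 + b^2)
 g(b) = sqrt(C1 + b^2)


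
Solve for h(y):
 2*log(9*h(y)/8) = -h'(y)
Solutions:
 -Integral(1/(-log(_y) - 2*log(3) + 3*log(2)), (_y, h(y)))/2 = C1 - y


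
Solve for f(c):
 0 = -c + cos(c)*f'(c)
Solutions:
 f(c) = C1 + Integral(c/cos(c), c)


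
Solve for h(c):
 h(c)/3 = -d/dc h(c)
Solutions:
 h(c) = C1*exp(-c/3)


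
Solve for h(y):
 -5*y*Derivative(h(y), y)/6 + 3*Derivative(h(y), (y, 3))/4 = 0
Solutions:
 h(y) = C1 + Integral(C2*airyai(30^(1/3)*y/3) + C3*airybi(30^(1/3)*y/3), y)


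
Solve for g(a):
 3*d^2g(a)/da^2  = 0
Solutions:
 g(a) = C1 + C2*a


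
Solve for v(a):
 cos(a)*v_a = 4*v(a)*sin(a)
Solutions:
 v(a) = C1/cos(a)^4


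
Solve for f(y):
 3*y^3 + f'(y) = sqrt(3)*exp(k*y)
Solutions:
 f(y) = C1 - 3*y^4/4 + sqrt(3)*exp(k*y)/k


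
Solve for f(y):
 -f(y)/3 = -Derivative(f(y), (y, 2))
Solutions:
 f(y) = C1*exp(-sqrt(3)*y/3) + C2*exp(sqrt(3)*y/3)


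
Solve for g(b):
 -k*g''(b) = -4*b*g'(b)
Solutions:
 g(b) = C1 + C2*erf(sqrt(2)*b*sqrt(-1/k))/sqrt(-1/k)


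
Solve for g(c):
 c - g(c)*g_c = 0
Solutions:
 g(c) = -sqrt(C1 + c^2)
 g(c) = sqrt(C1 + c^2)


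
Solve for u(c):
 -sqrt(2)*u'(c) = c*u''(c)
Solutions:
 u(c) = C1 + C2*c^(1 - sqrt(2))


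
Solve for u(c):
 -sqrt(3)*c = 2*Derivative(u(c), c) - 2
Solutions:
 u(c) = C1 - sqrt(3)*c^2/4 + c


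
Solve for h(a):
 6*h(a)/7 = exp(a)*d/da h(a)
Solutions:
 h(a) = C1*exp(-6*exp(-a)/7)


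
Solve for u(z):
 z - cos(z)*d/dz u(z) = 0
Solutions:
 u(z) = C1 + Integral(z/cos(z), z)


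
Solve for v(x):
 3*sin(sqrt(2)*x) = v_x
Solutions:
 v(x) = C1 - 3*sqrt(2)*cos(sqrt(2)*x)/2


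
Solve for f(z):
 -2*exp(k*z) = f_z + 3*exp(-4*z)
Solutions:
 f(z) = C1 + 3*exp(-4*z)/4 - 2*exp(k*z)/k


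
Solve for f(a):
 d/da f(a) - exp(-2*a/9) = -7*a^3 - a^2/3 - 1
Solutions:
 f(a) = C1 - 7*a^4/4 - a^3/9 - a - 9*exp(-2*a/9)/2


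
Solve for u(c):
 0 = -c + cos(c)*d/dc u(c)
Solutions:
 u(c) = C1 + Integral(c/cos(c), c)


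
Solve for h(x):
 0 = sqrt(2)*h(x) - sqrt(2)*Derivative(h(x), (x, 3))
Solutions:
 h(x) = C3*exp(x) + (C1*sin(sqrt(3)*x/2) + C2*cos(sqrt(3)*x/2))*exp(-x/2)


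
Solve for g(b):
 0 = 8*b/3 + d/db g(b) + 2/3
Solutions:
 g(b) = C1 - 4*b^2/3 - 2*b/3


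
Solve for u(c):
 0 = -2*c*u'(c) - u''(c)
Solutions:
 u(c) = C1 + C2*erf(c)


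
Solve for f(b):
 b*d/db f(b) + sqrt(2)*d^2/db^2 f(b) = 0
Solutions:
 f(b) = C1 + C2*erf(2^(1/4)*b/2)


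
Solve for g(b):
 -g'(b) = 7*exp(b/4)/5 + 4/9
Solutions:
 g(b) = C1 - 4*b/9 - 28*exp(b/4)/5


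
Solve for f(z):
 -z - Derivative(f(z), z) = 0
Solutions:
 f(z) = C1 - z^2/2


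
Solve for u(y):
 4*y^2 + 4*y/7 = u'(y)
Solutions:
 u(y) = C1 + 4*y^3/3 + 2*y^2/7


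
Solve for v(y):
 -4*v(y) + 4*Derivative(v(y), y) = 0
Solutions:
 v(y) = C1*exp(y)


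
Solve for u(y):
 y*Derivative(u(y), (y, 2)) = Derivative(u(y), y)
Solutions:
 u(y) = C1 + C2*y^2


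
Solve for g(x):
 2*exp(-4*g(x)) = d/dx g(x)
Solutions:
 g(x) = log(-I*(C1 + 8*x)^(1/4))
 g(x) = log(I*(C1 + 8*x)^(1/4))
 g(x) = log(-(C1 + 8*x)^(1/4))
 g(x) = log(C1 + 8*x)/4


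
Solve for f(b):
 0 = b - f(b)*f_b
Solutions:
 f(b) = -sqrt(C1 + b^2)
 f(b) = sqrt(C1 + b^2)


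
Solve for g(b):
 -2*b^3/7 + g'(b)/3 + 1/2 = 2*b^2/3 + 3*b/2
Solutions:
 g(b) = C1 + 3*b^4/14 + 2*b^3/3 + 9*b^2/4 - 3*b/2


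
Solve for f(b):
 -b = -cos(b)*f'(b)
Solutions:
 f(b) = C1 + Integral(b/cos(b), b)


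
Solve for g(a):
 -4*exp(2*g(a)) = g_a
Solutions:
 g(a) = log(-sqrt(-1/(C1 - 4*a))) - log(2)/2
 g(a) = log(-1/(C1 - 4*a))/2 - log(2)/2


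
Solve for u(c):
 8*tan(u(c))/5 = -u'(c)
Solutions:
 u(c) = pi - asin(C1*exp(-8*c/5))
 u(c) = asin(C1*exp(-8*c/5))


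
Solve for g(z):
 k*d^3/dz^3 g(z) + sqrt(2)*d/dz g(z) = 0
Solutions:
 g(z) = C1 + C2*exp(-2^(1/4)*z*sqrt(-1/k)) + C3*exp(2^(1/4)*z*sqrt(-1/k))


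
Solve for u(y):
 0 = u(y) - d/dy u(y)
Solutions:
 u(y) = C1*exp(y)


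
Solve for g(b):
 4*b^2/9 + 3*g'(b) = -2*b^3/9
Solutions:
 g(b) = C1 - b^4/54 - 4*b^3/81


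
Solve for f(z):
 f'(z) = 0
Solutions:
 f(z) = C1


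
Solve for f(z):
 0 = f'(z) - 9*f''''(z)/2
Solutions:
 f(z) = C1 + C4*exp(6^(1/3)*z/3) + (C2*sin(2^(1/3)*3^(5/6)*z/6) + C3*cos(2^(1/3)*3^(5/6)*z/6))*exp(-6^(1/3)*z/6)


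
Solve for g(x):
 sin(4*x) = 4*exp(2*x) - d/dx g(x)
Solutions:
 g(x) = C1 + 2*exp(2*x) + cos(4*x)/4


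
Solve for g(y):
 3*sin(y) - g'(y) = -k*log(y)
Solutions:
 g(y) = C1 + k*y*(log(y) - 1) - 3*cos(y)


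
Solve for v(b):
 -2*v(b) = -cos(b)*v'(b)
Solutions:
 v(b) = C1*(sin(b) + 1)/(sin(b) - 1)


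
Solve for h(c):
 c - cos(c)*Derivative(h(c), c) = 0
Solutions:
 h(c) = C1 + Integral(c/cos(c), c)


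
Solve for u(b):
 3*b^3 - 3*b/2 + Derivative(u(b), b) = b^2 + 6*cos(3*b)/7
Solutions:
 u(b) = C1 - 3*b^4/4 + b^3/3 + 3*b^2/4 + 2*sin(3*b)/7


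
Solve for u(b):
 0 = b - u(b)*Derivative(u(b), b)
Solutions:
 u(b) = -sqrt(C1 + b^2)
 u(b) = sqrt(C1 + b^2)


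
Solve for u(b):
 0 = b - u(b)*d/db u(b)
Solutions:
 u(b) = -sqrt(C1 + b^2)
 u(b) = sqrt(C1 + b^2)


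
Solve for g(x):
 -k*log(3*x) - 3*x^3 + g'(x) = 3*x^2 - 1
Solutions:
 g(x) = C1 + k*x*log(x) - k*x + k*x*log(3) + 3*x^4/4 + x^3 - x


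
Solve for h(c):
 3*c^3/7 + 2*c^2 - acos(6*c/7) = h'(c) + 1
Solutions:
 h(c) = C1 + 3*c^4/28 + 2*c^3/3 - c*acos(6*c/7) - c + sqrt(49 - 36*c^2)/6


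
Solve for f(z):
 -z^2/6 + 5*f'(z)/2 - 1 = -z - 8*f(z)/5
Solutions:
 f(z) = C1*exp(-16*z/25) + 5*z^2/48 - 365*z/384 + 12965/6144


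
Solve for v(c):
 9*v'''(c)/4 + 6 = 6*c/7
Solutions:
 v(c) = C1 + C2*c + C3*c^2 + c^4/63 - 4*c^3/9


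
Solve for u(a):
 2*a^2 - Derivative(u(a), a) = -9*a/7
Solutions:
 u(a) = C1 + 2*a^3/3 + 9*a^2/14


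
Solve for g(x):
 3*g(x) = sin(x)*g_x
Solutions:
 g(x) = C1*(cos(x) - 1)^(3/2)/(cos(x) + 1)^(3/2)


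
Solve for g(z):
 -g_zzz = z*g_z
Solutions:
 g(z) = C1 + Integral(C2*airyai(-z) + C3*airybi(-z), z)


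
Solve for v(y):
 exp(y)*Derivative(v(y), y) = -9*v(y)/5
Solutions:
 v(y) = C1*exp(9*exp(-y)/5)


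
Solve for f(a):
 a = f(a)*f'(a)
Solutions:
 f(a) = -sqrt(C1 + a^2)
 f(a) = sqrt(C1 + a^2)


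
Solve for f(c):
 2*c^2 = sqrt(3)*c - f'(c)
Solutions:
 f(c) = C1 - 2*c^3/3 + sqrt(3)*c^2/2


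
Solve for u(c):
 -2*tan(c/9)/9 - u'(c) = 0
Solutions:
 u(c) = C1 + 2*log(cos(c/9))


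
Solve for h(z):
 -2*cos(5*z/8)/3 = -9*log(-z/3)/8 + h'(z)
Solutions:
 h(z) = C1 + 9*z*log(-z)/8 - 9*z*log(3)/8 - 9*z/8 - 16*sin(5*z/8)/15


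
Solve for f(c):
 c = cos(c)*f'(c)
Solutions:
 f(c) = C1 + Integral(c/cos(c), c)


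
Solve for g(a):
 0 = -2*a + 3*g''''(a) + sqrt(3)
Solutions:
 g(a) = C1 + C2*a + C3*a^2 + C4*a^3 + a^5/180 - sqrt(3)*a^4/72


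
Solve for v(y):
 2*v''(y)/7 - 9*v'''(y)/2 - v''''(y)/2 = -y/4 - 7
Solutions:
 v(y) = C1 + C2*y + C3*exp(y*(-63 + sqrt(4081))/14) + C4*exp(-y*(63 + sqrt(4081))/14) - 7*y^3/48 - 1225*y^2/64


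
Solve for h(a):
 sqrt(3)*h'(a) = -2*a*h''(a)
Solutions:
 h(a) = C1 + C2*a^(1 - sqrt(3)/2)


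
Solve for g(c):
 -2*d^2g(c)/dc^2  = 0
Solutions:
 g(c) = C1 + C2*c


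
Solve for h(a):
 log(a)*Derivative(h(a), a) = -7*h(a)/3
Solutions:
 h(a) = C1*exp(-7*li(a)/3)


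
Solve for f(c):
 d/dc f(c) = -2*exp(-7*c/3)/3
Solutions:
 f(c) = C1 + 2*exp(-7*c/3)/7


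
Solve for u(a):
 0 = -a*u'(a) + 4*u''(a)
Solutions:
 u(a) = C1 + C2*erfi(sqrt(2)*a/4)


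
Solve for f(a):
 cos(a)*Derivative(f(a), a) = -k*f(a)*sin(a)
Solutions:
 f(a) = C1*exp(k*log(cos(a)))


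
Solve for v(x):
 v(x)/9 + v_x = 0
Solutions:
 v(x) = C1*exp(-x/9)


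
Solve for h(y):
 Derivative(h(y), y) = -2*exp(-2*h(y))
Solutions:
 h(y) = log(-sqrt(C1 - 4*y))
 h(y) = log(C1 - 4*y)/2


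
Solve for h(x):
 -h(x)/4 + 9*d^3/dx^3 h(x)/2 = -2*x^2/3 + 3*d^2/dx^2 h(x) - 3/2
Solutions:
 h(x) = C1*exp(x*(-2^(1/3)*(9*sqrt(145) + 113)^(1/3) - 8*2^(2/3)/(9*sqrt(145) + 113)^(1/3) + 8)/36)*sin(2^(1/3)*sqrt(3)*x*(-(9*sqrt(145) + 113)^(1/3) + 8*2^(1/3)/(9*sqrt(145) + 113)^(1/3))/36) + C2*exp(x*(-2^(1/3)*(9*sqrt(145) + 113)^(1/3) - 8*2^(2/3)/(9*sqrt(145) + 113)^(1/3) + 8)/36)*cos(2^(1/3)*sqrt(3)*x*(-(9*sqrt(145) + 113)^(1/3) + 8*2^(1/3)/(9*sqrt(145) + 113)^(1/3))/36) + C3*exp(x*(8*2^(2/3)/(9*sqrt(145) + 113)^(1/3) + 4 + 2^(1/3)*(9*sqrt(145) + 113)^(1/3))/18) + 8*x^2/3 - 58


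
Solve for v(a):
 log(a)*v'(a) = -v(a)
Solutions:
 v(a) = C1*exp(-li(a))


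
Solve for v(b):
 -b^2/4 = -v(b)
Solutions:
 v(b) = b^2/4


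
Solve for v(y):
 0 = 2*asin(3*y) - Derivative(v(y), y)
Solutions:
 v(y) = C1 + 2*y*asin(3*y) + 2*sqrt(1 - 9*y^2)/3


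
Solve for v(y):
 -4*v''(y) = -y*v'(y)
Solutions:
 v(y) = C1 + C2*erfi(sqrt(2)*y/4)


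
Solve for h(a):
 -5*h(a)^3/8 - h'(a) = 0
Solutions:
 h(a) = -2*sqrt(-1/(C1 - 5*a))
 h(a) = 2*sqrt(-1/(C1 - 5*a))


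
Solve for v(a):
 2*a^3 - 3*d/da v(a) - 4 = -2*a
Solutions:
 v(a) = C1 + a^4/6 + a^2/3 - 4*a/3


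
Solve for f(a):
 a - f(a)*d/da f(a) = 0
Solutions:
 f(a) = -sqrt(C1 + a^2)
 f(a) = sqrt(C1 + a^2)


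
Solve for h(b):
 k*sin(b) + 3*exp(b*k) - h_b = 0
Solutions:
 h(b) = C1 - k*cos(b) + 3*exp(b*k)/k


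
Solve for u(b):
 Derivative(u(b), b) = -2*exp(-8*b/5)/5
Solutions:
 u(b) = C1 + exp(-8*b/5)/4


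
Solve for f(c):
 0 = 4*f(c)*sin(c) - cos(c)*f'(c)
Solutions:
 f(c) = C1/cos(c)^4


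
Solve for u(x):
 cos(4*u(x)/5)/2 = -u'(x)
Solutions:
 x/2 - 5*log(sin(4*u(x)/5) - 1)/8 + 5*log(sin(4*u(x)/5) + 1)/8 = C1


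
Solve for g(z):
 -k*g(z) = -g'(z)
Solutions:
 g(z) = C1*exp(k*z)


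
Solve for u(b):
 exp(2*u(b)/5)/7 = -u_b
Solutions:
 u(b) = 5*log(-sqrt(-1/(C1 - b))) - 5*log(2) + 5*log(70)/2
 u(b) = 5*log(-1/(C1 - b))/2 - 5*log(2) + 5*log(70)/2


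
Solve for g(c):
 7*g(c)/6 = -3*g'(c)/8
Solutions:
 g(c) = C1*exp(-28*c/9)


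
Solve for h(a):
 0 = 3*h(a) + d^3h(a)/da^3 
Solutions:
 h(a) = C3*exp(-3^(1/3)*a) + (C1*sin(3^(5/6)*a/2) + C2*cos(3^(5/6)*a/2))*exp(3^(1/3)*a/2)


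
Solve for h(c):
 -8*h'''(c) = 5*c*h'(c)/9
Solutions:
 h(c) = C1 + Integral(C2*airyai(-15^(1/3)*c/6) + C3*airybi(-15^(1/3)*c/6), c)


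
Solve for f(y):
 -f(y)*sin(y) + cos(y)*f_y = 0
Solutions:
 f(y) = C1/cos(y)


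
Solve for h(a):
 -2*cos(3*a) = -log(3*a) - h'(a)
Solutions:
 h(a) = C1 - a*log(a) - a*log(3) + a + 2*sin(3*a)/3


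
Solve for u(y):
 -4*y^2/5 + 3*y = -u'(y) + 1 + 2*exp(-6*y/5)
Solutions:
 u(y) = C1 + 4*y^3/15 - 3*y^2/2 + y - 5*exp(-6*y/5)/3


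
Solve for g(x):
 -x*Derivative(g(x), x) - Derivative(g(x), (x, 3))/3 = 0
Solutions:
 g(x) = C1 + Integral(C2*airyai(-3^(1/3)*x) + C3*airybi(-3^(1/3)*x), x)


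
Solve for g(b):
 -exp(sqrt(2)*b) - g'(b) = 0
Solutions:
 g(b) = C1 - sqrt(2)*exp(sqrt(2)*b)/2


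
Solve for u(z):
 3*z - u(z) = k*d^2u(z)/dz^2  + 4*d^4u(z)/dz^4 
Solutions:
 u(z) = C1*exp(-sqrt(2)*z*sqrt(-k - sqrt(k^2 - 16))/4) + C2*exp(sqrt(2)*z*sqrt(-k - sqrt(k^2 - 16))/4) + C3*exp(-sqrt(2)*z*sqrt(-k + sqrt(k^2 - 16))/4) + C4*exp(sqrt(2)*z*sqrt(-k + sqrt(k^2 - 16))/4) + 3*z


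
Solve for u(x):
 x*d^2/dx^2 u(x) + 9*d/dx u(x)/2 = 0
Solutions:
 u(x) = C1 + C2/x^(7/2)


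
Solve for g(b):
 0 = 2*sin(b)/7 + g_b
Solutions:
 g(b) = C1 + 2*cos(b)/7


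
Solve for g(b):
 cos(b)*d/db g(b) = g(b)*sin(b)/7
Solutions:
 g(b) = C1/cos(b)^(1/7)


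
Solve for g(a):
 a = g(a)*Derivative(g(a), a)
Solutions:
 g(a) = -sqrt(C1 + a^2)
 g(a) = sqrt(C1 + a^2)


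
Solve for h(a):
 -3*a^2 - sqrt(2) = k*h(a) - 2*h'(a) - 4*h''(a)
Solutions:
 h(a) = C1*exp(a*(sqrt(4*k + 1) - 1)/4) + C2*exp(-a*(sqrt(4*k + 1) + 1)/4) - 3*a^2/k - 12*a/k^2 - sqrt(2)/k - 24/k^2 - 24/k^3


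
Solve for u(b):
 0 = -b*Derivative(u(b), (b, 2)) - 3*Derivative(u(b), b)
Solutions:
 u(b) = C1 + C2/b^2


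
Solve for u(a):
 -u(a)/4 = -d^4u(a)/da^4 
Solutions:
 u(a) = C1*exp(-sqrt(2)*a/2) + C2*exp(sqrt(2)*a/2) + C3*sin(sqrt(2)*a/2) + C4*cos(sqrt(2)*a/2)


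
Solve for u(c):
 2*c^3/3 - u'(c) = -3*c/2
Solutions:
 u(c) = C1 + c^4/6 + 3*c^2/4


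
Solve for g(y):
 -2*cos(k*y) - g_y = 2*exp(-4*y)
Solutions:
 g(y) = C1 + exp(-4*y)/2 - 2*sin(k*y)/k


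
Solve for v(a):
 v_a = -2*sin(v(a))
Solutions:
 v(a) = -acos((-C1 - exp(4*a))/(C1 - exp(4*a))) + 2*pi
 v(a) = acos((-C1 - exp(4*a))/(C1 - exp(4*a)))


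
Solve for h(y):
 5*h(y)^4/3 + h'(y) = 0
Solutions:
 h(y) = (-1 - sqrt(3)*I)*(1/(C1 + 5*y))^(1/3)/2
 h(y) = (-1 + sqrt(3)*I)*(1/(C1 + 5*y))^(1/3)/2
 h(y) = (1/(C1 + 5*y))^(1/3)


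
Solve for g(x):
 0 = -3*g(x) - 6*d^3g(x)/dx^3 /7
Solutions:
 g(x) = C3*exp(-2^(2/3)*7^(1/3)*x/2) + (C1*sin(2^(2/3)*sqrt(3)*7^(1/3)*x/4) + C2*cos(2^(2/3)*sqrt(3)*7^(1/3)*x/4))*exp(2^(2/3)*7^(1/3)*x/4)


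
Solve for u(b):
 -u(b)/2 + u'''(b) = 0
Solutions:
 u(b) = C3*exp(2^(2/3)*b/2) + (C1*sin(2^(2/3)*sqrt(3)*b/4) + C2*cos(2^(2/3)*sqrt(3)*b/4))*exp(-2^(2/3)*b/4)


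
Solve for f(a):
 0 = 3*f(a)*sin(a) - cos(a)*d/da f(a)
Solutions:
 f(a) = C1/cos(a)^3


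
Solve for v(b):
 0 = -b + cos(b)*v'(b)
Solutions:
 v(b) = C1 + Integral(b/cos(b), b)


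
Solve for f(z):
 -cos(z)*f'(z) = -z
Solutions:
 f(z) = C1 + Integral(z/cos(z), z)


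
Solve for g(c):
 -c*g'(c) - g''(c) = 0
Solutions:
 g(c) = C1 + C2*erf(sqrt(2)*c/2)


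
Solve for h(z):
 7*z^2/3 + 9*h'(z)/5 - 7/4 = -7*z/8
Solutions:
 h(z) = C1 - 35*z^3/81 - 35*z^2/144 + 35*z/36


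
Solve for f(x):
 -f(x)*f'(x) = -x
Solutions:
 f(x) = -sqrt(C1 + x^2)
 f(x) = sqrt(C1 + x^2)


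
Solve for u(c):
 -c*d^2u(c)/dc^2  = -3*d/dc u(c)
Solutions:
 u(c) = C1 + C2*c^4


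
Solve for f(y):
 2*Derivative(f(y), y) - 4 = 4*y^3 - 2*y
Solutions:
 f(y) = C1 + y^4/2 - y^2/2 + 2*y


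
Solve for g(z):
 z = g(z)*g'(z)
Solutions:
 g(z) = -sqrt(C1 + z^2)
 g(z) = sqrt(C1 + z^2)


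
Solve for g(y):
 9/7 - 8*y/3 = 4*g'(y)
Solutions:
 g(y) = C1 - y^2/3 + 9*y/28


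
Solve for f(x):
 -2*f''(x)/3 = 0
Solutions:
 f(x) = C1 + C2*x


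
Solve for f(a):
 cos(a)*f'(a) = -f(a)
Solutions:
 f(a) = C1*sqrt(sin(a) - 1)/sqrt(sin(a) + 1)


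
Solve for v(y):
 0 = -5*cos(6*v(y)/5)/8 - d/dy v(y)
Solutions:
 5*y/8 - 5*log(sin(6*v(y)/5) - 1)/12 + 5*log(sin(6*v(y)/5) + 1)/12 = C1


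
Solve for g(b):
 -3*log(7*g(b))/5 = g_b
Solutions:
 5*Integral(1/(log(_y) + log(7)), (_y, g(b)))/3 = C1 - b


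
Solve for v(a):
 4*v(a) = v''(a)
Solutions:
 v(a) = C1*exp(-2*a) + C2*exp(2*a)


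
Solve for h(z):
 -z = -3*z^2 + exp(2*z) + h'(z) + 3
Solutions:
 h(z) = C1 + z^3 - z^2/2 - 3*z - exp(2*z)/2


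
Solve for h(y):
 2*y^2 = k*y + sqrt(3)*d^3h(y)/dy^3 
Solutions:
 h(y) = C1 + C2*y + C3*y^2 - sqrt(3)*k*y^4/72 + sqrt(3)*y^5/90


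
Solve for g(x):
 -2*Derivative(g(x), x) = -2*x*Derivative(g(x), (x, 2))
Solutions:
 g(x) = C1 + C2*x^2


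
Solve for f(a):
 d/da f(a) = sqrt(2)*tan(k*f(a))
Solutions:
 f(a) = Piecewise((-asin(exp(C1*k + sqrt(2)*a*k))/k + pi/k, Ne(k, 0)), (nan, True))
 f(a) = Piecewise((asin(exp(C1*k + sqrt(2)*a*k))/k, Ne(k, 0)), (nan, True))


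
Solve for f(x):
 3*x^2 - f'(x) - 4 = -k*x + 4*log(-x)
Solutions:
 f(x) = C1 + k*x^2/2 + x^3 - 4*x*log(-x)


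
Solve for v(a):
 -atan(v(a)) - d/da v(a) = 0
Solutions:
 Integral(1/atan(_y), (_y, v(a))) = C1 - a


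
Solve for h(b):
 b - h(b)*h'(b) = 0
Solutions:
 h(b) = -sqrt(C1 + b^2)
 h(b) = sqrt(C1 + b^2)


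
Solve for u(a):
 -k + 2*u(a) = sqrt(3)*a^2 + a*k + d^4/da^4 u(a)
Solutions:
 u(a) = C1*exp(-2^(1/4)*a) + C2*exp(2^(1/4)*a) + C3*sin(2^(1/4)*a) + C4*cos(2^(1/4)*a) + sqrt(3)*a^2/2 + a*k/2 + k/2


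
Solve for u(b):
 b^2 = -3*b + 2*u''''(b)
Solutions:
 u(b) = C1 + C2*b + C3*b^2 + C4*b^3 + b^6/720 + b^5/80


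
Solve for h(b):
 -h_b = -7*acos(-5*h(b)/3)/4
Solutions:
 Integral(1/acos(-5*_y/3), (_y, h(b))) = C1 + 7*b/4


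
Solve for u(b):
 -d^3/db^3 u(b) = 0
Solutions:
 u(b) = C1 + C2*b + C3*b^2


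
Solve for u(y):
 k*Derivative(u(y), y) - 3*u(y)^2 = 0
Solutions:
 u(y) = -k/(C1*k + 3*y)


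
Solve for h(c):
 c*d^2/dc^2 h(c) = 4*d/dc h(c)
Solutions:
 h(c) = C1 + C2*c^5


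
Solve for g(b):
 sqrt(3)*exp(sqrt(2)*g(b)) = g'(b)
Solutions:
 g(b) = sqrt(2)*(2*log(-1/(C1 + sqrt(3)*b)) - log(2))/4


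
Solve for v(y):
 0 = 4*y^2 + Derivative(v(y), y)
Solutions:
 v(y) = C1 - 4*y^3/3


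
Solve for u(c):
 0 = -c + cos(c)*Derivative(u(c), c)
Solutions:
 u(c) = C1 + Integral(c/cos(c), c)


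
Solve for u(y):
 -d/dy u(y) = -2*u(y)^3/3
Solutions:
 u(y) = -sqrt(6)*sqrt(-1/(C1 + 2*y))/2
 u(y) = sqrt(6)*sqrt(-1/(C1 + 2*y))/2


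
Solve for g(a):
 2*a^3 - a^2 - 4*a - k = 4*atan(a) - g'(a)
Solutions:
 g(a) = C1 - a^4/2 + a^3/3 + 2*a^2 + a*k + 4*a*atan(a) - 2*log(a^2 + 1)


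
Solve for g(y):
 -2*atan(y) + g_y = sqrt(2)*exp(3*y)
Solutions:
 g(y) = C1 + 2*y*atan(y) + sqrt(2)*exp(3*y)/3 - log(y^2 + 1)


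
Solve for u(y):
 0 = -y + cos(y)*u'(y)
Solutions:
 u(y) = C1 + Integral(y/cos(y), y)


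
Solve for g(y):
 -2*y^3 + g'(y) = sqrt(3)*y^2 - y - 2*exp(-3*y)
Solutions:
 g(y) = C1 + y^4/2 + sqrt(3)*y^3/3 - y^2/2 + 2*exp(-3*y)/3


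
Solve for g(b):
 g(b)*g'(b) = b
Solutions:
 g(b) = -sqrt(C1 + b^2)
 g(b) = sqrt(C1 + b^2)


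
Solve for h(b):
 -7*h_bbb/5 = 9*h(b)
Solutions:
 h(b) = C3*exp(b*(-45^(1/3)*7^(2/3) + 3*21^(2/3)*5^(1/3))/28)*sin(3*3^(1/6)*5^(1/3)*7^(2/3)*b/14) + C4*exp(b*(-45^(1/3)*7^(2/3) + 3*21^(2/3)*5^(1/3))/28)*cos(3*3^(1/6)*5^(1/3)*7^(2/3)*b/14) + C5*exp(-b*(45^(1/3)*7^(2/3) + 3*21^(2/3)*5^(1/3))/28) + (C1*sin(3*3^(1/6)*5^(1/3)*7^(2/3)*b/14) + C2*cos(3*3^(1/6)*5^(1/3)*7^(2/3)*b/14))*exp(45^(1/3)*7^(2/3)*b/14)


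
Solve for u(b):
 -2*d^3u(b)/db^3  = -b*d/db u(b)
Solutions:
 u(b) = C1 + Integral(C2*airyai(2^(2/3)*b/2) + C3*airybi(2^(2/3)*b/2), b)


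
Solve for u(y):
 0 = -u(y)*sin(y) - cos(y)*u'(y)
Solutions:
 u(y) = C1*cos(y)


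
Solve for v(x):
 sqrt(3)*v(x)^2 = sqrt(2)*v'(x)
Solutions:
 v(x) = -2/(C1 + sqrt(6)*x)


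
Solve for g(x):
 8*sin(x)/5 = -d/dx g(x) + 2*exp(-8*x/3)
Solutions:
 g(x) = C1 + 8*cos(x)/5 - 3*exp(-8*x/3)/4


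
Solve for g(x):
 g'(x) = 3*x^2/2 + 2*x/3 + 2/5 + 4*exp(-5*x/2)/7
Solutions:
 g(x) = C1 + x^3/2 + x^2/3 + 2*x/5 - 8*exp(-5*x/2)/35


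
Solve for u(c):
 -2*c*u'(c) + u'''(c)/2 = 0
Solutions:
 u(c) = C1 + Integral(C2*airyai(2^(2/3)*c) + C3*airybi(2^(2/3)*c), c)


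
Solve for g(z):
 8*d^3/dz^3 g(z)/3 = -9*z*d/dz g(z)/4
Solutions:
 g(z) = C1 + Integral(C2*airyai(-3*2^(1/3)*z/4) + C3*airybi(-3*2^(1/3)*z/4), z)


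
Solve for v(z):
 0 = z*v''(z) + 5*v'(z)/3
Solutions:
 v(z) = C1 + C2/z^(2/3)


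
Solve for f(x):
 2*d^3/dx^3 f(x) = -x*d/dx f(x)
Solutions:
 f(x) = C1 + Integral(C2*airyai(-2^(2/3)*x/2) + C3*airybi(-2^(2/3)*x/2), x)


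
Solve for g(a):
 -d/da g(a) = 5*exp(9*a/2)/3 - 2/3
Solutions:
 g(a) = C1 + 2*a/3 - 10*exp(9*a/2)/27


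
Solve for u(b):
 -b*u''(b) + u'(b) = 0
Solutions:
 u(b) = C1 + C2*b^2


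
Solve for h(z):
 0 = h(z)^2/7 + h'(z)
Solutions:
 h(z) = 7/(C1 + z)


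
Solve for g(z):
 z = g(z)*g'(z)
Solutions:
 g(z) = -sqrt(C1 + z^2)
 g(z) = sqrt(C1 + z^2)


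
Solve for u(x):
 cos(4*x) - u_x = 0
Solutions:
 u(x) = C1 + sin(4*x)/4


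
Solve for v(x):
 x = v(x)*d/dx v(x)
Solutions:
 v(x) = -sqrt(C1 + x^2)
 v(x) = sqrt(C1 + x^2)


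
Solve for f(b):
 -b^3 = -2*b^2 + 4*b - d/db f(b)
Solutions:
 f(b) = C1 + b^4/4 - 2*b^3/3 + 2*b^2


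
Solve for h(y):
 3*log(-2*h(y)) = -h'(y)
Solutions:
 Integral(1/(log(-_y) + log(2)), (_y, h(y)))/3 = C1 - y


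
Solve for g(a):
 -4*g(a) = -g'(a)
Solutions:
 g(a) = C1*exp(4*a)


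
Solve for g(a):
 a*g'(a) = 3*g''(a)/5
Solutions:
 g(a) = C1 + C2*erfi(sqrt(30)*a/6)


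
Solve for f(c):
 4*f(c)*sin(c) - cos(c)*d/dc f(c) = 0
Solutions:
 f(c) = C1/cos(c)^4


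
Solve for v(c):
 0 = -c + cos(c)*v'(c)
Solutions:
 v(c) = C1 + Integral(c/cos(c), c)


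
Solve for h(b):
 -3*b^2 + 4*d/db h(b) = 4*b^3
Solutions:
 h(b) = C1 + b^4/4 + b^3/4


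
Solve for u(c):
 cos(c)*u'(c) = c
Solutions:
 u(c) = C1 + Integral(c/cos(c), c)


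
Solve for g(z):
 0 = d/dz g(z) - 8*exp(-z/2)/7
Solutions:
 g(z) = C1 - 16*exp(-z/2)/7


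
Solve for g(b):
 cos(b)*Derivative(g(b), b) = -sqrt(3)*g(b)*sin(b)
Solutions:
 g(b) = C1*cos(b)^(sqrt(3))


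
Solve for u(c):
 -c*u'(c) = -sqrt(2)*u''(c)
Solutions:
 u(c) = C1 + C2*erfi(2^(1/4)*c/2)


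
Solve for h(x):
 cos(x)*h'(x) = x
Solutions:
 h(x) = C1 + Integral(x/cos(x), x)


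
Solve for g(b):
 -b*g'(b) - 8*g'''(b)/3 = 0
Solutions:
 g(b) = C1 + Integral(C2*airyai(-3^(1/3)*b/2) + C3*airybi(-3^(1/3)*b/2), b)


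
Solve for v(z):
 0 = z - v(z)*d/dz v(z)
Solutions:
 v(z) = -sqrt(C1 + z^2)
 v(z) = sqrt(C1 + z^2)


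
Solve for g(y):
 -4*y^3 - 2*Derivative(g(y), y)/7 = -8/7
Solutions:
 g(y) = C1 - 7*y^4/2 + 4*y


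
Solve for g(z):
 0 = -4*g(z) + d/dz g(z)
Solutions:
 g(z) = C1*exp(4*z)


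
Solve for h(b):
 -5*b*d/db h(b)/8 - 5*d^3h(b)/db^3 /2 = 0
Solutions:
 h(b) = C1 + Integral(C2*airyai(-2^(1/3)*b/2) + C3*airybi(-2^(1/3)*b/2), b)


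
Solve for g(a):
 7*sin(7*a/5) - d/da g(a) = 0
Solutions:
 g(a) = C1 - 5*cos(7*a/5)


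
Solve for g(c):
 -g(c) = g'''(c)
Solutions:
 g(c) = C3*exp(-c) + (C1*sin(sqrt(3)*c/2) + C2*cos(sqrt(3)*c/2))*exp(c/2)


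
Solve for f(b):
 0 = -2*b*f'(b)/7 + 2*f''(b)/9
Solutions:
 f(b) = C1 + C2*erfi(3*sqrt(14)*b/14)


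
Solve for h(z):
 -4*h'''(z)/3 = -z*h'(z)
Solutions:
 h(z) = C1 + Integral(C2*airyai(6^(1/3)*z/2) + C3*airybi(6^(1/3)*z/2), z)


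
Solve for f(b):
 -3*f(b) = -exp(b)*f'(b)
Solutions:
 f(b) = C1*exp(-3*exp(-b))


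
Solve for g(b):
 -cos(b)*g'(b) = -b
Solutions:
 g(b) = C1 + Integral(b/cos(b), b)


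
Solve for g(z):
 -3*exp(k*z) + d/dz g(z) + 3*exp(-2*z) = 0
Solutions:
 g(z) = C1 + 3*exp(-2*z)/2 + 3*exp(k*z)/k


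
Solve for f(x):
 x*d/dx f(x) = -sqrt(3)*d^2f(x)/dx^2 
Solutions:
 f(x) = C1 + C2*erf(sqrt(2)*3^(3/4)*x/6)


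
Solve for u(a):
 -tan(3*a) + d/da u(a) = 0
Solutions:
 u(a) = C1 - log(cos(3*a))/3


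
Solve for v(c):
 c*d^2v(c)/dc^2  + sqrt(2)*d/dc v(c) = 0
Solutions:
 v(c) = C1 + C2*c^(1 - sqrt(2))


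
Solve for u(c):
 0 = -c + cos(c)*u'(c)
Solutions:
 u(c) = C1 + Integral(c/cos(c), c)


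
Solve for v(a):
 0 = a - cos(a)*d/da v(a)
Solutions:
 v(a) = C1 + Integral(a/cos(a), a)


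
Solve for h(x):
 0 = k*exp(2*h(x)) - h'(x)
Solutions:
 h(x) = log(-sqrt(-1/(C1 + k*x))) - log(2)/2
 h(x) = log(-1/(C1 + k*x))/2 - log(2)/2


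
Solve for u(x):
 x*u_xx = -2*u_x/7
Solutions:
 u(x) = C1 + C2*x^(5/7)


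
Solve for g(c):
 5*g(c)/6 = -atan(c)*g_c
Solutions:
 g(c) = C1*exp(-5*Integral(1/atan(c), c)/6)


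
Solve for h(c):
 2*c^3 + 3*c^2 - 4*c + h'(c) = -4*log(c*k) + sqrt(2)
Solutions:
 h(c) = C1 - c^4/2 - c^3 + 2*c^2 - 4*c*log(c*k) + c*(sqrt(2) + 4)


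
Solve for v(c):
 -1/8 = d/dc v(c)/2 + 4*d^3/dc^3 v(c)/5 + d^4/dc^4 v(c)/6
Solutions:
 v(c) = C1 + C2*exp(c*(-32 + 128*2^(1/3)/(5*sqrt(36345) + 1399)^(1/3) + 2^(2/3)*(5*sqrt(36345) + 1399)^(1/3))/20)*sin(2^(1/3)*sqrt(3)*c*(-2^(1/3)*(5*sqrt(36345) + 1399)^(1/3) + 128/(5*sqrt(36345) + 1399)^(1/3))/20) + C3*exp(c*(-32 + 128*2^(1/3)/(5*sqrt(36345) + 1399)^(1/3) + 2^(2/3)*(5*sqrt(36345) + 1399)^(1/3))/20)*cos(2^(1/3)*sqrt(3)*c*(-2^(1/3)*(5*sqrt(36345) + 1399)^(1/3) + 128/(5*sqrt(36345) + 1399)^(1/3))/20) + C4*exp(-c*(128*2^(1/3)/(5*sqrt(36345) + 1399)^(1/3) + 16 + 2^(2/3)*(5*sqrt(36345) + 1399)^(1/3))/10) - c/4


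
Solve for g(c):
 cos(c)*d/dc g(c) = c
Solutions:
 g(c) = C1 + Integral(c/cos(c), c)


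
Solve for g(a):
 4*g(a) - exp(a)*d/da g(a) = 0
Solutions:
 g(a) = C1*exp(-4*exp(-a))


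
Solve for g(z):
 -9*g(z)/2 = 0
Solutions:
 g(z) = 0


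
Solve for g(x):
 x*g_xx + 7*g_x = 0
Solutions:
 g(x) = C1 + C2/x^6


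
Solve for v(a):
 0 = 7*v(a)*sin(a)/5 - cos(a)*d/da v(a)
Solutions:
 v(a) = C1/cos(a)^(7/5)


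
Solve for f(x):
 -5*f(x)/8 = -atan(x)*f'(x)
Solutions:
 f(x) = C1*exp(5*Integral(1/atan(x), x)/8)


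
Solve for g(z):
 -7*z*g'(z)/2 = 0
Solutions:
 g(z) = C1


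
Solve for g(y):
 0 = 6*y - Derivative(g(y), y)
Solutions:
 g(y) = C1 + 3*y^2


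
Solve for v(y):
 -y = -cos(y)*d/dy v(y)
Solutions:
 v(y) = C1 + Integral(y/cos(y), y)


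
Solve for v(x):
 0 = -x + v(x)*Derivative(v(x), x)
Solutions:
 v(x) = -sqrt(C1 + x^2)
 v(x) = sqrt(C1 + x^2)


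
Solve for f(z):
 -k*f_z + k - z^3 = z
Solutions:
 f(z) = C1 + z - z^4/(4*k) - z^2/(2*k)


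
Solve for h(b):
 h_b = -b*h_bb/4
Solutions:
 h(b) = C1 + C2/b^3


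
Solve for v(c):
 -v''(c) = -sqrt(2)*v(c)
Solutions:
 v(c) = C1*exp(-2^(1/4)*c) + C2*exp(2^(1/4)*c)


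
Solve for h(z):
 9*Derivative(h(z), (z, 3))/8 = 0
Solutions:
 h(z) = C1 + C2*z + C3*z^2


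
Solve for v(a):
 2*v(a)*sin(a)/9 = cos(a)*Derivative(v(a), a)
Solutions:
 v(a) = C1/cos(a)^(2/9)


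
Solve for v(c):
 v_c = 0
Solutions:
 v(c) = C1


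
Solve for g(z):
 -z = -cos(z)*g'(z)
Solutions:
 g(z) = C1 + Integral(z/cos(z), z)


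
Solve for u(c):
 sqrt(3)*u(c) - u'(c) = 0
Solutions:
 u(c) = C1*exp(sqrt(3)*c)


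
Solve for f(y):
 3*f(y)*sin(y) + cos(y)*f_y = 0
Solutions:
 f(y) = C1*cos(y)^3


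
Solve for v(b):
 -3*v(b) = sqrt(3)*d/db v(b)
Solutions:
 v(b) = C1*exp(-sqrt(3)*b)


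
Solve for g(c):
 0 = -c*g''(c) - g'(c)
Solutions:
 g(c) = C1 + C2*log(c)


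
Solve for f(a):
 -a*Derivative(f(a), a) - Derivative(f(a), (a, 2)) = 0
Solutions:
 f(a) = C1 + C2*erf(sqrt(2)*a/2)


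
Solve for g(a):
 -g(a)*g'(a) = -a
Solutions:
 g(a) = -sqrt(C1 + a^2)
 g(a) = sqrt(C1 + a^2)
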